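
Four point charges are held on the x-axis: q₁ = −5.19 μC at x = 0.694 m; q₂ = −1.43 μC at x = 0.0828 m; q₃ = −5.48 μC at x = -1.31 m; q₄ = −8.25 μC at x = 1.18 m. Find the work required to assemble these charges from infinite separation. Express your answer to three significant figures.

The assembly work is the sum of pairwise potential energies, U = Σ_{i<j} kqᵢqⱼ/rᵢⱼ.
Pair separations: r₁₂ = 0.611 m, r₁₃ = 2.00 m, r₁₄ = 0.486 m, r₂₃ = 1.39 m, r₂₄ = 1.10 m, r₃₄ = 2.49 m.
Summing all 6 pair terms gives U = 1.34 J.

1.34 J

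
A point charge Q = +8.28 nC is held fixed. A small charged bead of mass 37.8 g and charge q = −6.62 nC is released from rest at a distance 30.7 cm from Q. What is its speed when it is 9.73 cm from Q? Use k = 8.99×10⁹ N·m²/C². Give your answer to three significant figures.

Only the electrostatic force acts, so mechanical energy is conserved: ½mv² = U₁ − U₂ = kQq(1/r₁ − 1/r₂).
U₁ − U₂ = (8.99×10⁹ N·m²/C²)(8.28×10⁻⁹ C)(-6.62×10⁻⁹ C)(1/0.307 − 1/0.0973) = 3.46×10⁻⁶ J.
v = √(2·3.46×10⁻⁶/0.0378) = 0.0135 m/s.

0.0135 m/s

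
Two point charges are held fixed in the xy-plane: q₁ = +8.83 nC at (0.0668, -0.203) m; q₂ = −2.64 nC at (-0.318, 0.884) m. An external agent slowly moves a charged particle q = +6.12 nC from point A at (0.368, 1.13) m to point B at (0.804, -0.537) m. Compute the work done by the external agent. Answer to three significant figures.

3.64×10⁻⁷ J

For quasistatic motion the external work equals the change in potential energy: W_ext = qΔV = q(V_B − V_A).
At A: distances to the source charges are 1.37 m, 0.729 m; V_A = Σ kqᵢ/rᵢ = 25.5 V.
At B: distances to the source charges are 0.809 m, 1.81 m; V_B = Σ kqᵢ/rᵢ = 85.0 V.
ΔV = V_B − V_A = 59.5 V.
W_ext = qΔV = (6.12×10⁻⁹ C)(59.5 V) = 3.64×10⁻⁷ J.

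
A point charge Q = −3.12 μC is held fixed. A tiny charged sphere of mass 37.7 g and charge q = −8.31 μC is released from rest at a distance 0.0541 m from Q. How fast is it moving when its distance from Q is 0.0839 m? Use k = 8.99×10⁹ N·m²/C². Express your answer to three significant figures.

9.01 m/s

Only the electrostatic force acts, so mechanical energy is conserved: ½mv² = U₁ − U₂ = kQq(1/r₁ − 1/r₂).
U₁ − U₂ = (8.99×10⁹ N·m²/C²)(-3.12×10⁻⁶ C)(-8.31×10⁻⁶ C)(1/0.0541 − 1/0.0839) = 1.53 J.
v = √(2·1.53/0.0377) = 9.01 m/s.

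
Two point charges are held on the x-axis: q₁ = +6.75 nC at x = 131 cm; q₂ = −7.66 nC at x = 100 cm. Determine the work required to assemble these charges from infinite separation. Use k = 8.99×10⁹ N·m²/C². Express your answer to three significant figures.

-1.50×10⁻⁶ J

The work to assemble the configuration equals its total potential energy, U = Σ kqᵢqⱼ/rᵢⱼ over all pairs.
Pair separations: r₁₂ = 0.310 m.
U = (-1.50×10⁻⁶) = -1.50×10⁻⁶ J.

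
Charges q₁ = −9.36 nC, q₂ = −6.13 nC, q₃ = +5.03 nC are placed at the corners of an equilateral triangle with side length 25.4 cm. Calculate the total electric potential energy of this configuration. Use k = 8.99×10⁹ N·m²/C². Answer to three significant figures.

The assembly work is the sum of pairwise potential energies, U = Σ_{i<j} kqᵢqⱼ/rᵢⱼ.
All three pair separations equal the side length, 0.254 m.
U = (2.03×10⁻⁶) + (-1.67×10⁻⁶) + (-1.09×10⁻⁶) = -7.27×10⁻⁷ J.

-7.27×10⁻⁷ J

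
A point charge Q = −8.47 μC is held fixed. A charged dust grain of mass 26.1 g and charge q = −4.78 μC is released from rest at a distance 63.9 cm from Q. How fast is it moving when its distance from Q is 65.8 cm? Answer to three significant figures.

1.12 m/s

Only the electrostatic force acts, so mechanical energy is conserved: ½mv² = U₁ − U₂ = kQq(1/r₁ − 1/r₂).
U₁ − U₂ = (8.99×10⁹ N·m²/C²)(-8.47×10⁻⁶ C)(-4.78×10⁻⁶ C)(1/0.639 − 1/0.658) = 0.0164 J.
v = √(2·0.0164/0.0261) = 1.12 m/s.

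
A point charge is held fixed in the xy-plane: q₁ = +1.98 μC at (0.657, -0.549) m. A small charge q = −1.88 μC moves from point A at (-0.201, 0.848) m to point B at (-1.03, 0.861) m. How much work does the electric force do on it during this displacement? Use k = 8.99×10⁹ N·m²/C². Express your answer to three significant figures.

The work done by the electric force is W_field = −ΔU = −q(V_B − V_A) = q(V_A − V_B).
At A: distance to the source charge is 1.64 m; V_A = kq₁/r = 1.09×10⁴ V.
At B: distance to the source charge is 2.20 m; V_B = kq₁/r = 8100 V.
ΔV = V_B − V_A = -2760 V.
W_field = −qΔV = −(-1.88×10⁻⁶ C)(-2760 V) = -5.19×10⁻³ J.

-5.19×10⁻³ J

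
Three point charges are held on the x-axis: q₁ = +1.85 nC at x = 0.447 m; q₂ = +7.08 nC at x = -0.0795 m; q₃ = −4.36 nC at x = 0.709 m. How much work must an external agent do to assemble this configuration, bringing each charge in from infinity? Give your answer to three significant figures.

-4.05×10⁻⁷ J

The work to assemble the configuration equals its total potential energy, U = Σ kqᵢqⱼ/rᵢⱼ over all pairs.
Pair separations: r₁₂ = 0.526 m, r₁₃ = 0.262 m, r₂₃ = 0.788 m.
U = (2.24×10⁻⁷) + (-2.77×10⁻⁷) + (-3.52×10⁻⁷) = -4.05×10⁻⁷ J.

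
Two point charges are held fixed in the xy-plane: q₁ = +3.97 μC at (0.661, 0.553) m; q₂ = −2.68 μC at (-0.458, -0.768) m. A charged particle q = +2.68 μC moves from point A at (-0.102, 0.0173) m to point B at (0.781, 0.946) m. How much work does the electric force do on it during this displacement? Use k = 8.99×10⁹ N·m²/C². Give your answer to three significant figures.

-0.175 J

The work done by the electric force is W_field = −ΔU = −q(V_B − V_A) = q(V_A − V_B).
At A: distances to the source charges are 0.932 m, 0.862 m; V_A = Σ kqᵢ/rᵢ = 1.03×10⁴ V.
At B: distances to the source charges are 0.411 m, 2.11 m; V_B = Σ kqᵢ/rᵢ = 7.55×10⁴ V.
ΔV = V_B − V_A = 6.51×10⁴ V.
W_field = −qΔV = −(2.68×10⁻⁶ C)(6.51×10⁴ V) = -0.175 J.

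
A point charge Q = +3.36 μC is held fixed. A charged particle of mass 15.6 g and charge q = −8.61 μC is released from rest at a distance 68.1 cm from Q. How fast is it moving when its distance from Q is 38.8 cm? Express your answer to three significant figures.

Only the electrostatic force acts, so mechanical energy is conserved: ½mv² = U₁ − U₂ = kQq(1/r₁ − 1/r₂).
U₁ − U₂ = (8.99×10⁹ N·m²/C²)(3.36×10⁻⁶ C)(-8.61×10⁻⁶ C)(1/0.681 − 1/0.388) = 0.288 J.
v = √(2·0.288/0.0156) = 6.08 m/s.

6.08 m/s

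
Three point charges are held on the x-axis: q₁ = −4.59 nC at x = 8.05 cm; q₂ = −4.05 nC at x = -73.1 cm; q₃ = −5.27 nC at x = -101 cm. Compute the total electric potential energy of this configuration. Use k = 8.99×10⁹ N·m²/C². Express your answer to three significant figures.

The assembly work is the sum of pairwise potential energies, U = Σ_{i<j} kqᵢqⱼ/rᵢⱼ.
Pair separations: r₁₂ = 0.811 m, r₁₃ = 1.09 m, r₂₃ = 0.279 m.
U = (2.06×10⁻⁷) + (1.99×10⁻⁷) + (6.88×10⁻⁷) = 1.09×10⁻⁶ J.

1.09×10⁻⁶ J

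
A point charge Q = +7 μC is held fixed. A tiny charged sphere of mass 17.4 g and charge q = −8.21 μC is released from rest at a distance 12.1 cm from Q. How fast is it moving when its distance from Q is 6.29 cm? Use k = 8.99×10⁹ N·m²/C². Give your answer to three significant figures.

Only the electrostatic force acts, so mechanical energy is conserved: ½mv² = U₁ − U₂ = kQq(1/r₁ − 1/r₂).
U₁ − U₂ = (8.99×10⁹ N·m²/C²)(7.00×10⁻⁶ C)(-8.21×10⁻⁶ C)(1/0.121 − 1/0.0629) = 3.94 J.
v = √(2·3.94/0.0174) = 21.3 m/s.

21.3 m/s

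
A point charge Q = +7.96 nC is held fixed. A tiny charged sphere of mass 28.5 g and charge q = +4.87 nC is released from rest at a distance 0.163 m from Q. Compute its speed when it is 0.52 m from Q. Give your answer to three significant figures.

0.0101 m/s

Only the electrostatic force acts, so mechanical energy is conserved: ½mv² = U₁ − U₂ = kQq(1/r₁ − 1/r₂).
U₁ − U₂ = (8.99×10⁹ N·m²/C²)(7.96×10⁻⁹ C)(4.87×10⁻⁹ C)(1/0.163 − 1/0.520) = 1.47×10⁻⁶ J.
v = √(2·1.47×10⁻⁶/0.0285) = 0.0101 m/s.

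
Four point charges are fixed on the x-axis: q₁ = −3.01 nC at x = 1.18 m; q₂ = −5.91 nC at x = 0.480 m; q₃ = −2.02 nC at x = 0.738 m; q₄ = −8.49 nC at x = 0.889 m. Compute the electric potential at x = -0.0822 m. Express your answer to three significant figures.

The total potential is the scalar sum of each charge's contribution, V = Σ kqᵢ/rᵢ.
Distances from the field point to each charge: r₁ = 1.26 m, r₂ = 0.562 m, r₃ = 0.820 m, r₄ = 0.971 m.
V = k[(-3.01×10⁻⁹)/(1.26) + (-5.91×10⁻⁹)/(0.562) + (-2.02×10⁻⁹)/(0.820) + (-8.49×10⁻⁹)/(0.971)] = -217 V.

-217 V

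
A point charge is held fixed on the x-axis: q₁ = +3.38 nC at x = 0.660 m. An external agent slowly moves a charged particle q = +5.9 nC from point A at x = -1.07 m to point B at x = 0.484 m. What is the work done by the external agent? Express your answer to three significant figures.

9.15×10⁻⁷ J

For quasistatic motion the external work equals the change in potential energy: W_ext = qΔV = q(V_B − V_A).
At A: distance to the source charge is 1.73 m; V_A = kq₁/r = 17.6 V.
At B: distance to the source charge is 0.176 m; V_B = kq₁/r = 173 V.
ΔV = V_B − V_A = 155 V.
W_ext = qΔV = (5.90×10⁻⁹ C)(155 V) = 9.15×10⁻⁷ J.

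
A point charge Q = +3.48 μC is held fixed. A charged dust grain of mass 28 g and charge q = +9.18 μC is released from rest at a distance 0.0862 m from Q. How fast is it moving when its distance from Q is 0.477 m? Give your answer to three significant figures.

Only the electrostatic force acts, so mechanical energy is conserved: ½mv² = U₁ − U₂ = kQq(1/r₁ − 1/r₂).
U₁ − U₂ = (8.99×10⁹ N·m²/C²)(3.48×10⁻⁶ C)(9.18×10⁻⁶ C)(1/0.0862 − 1/0.477) = 2.73 J.
v = √(2·2.73/0.0280) = 14.0 m/s.

14.0 m/s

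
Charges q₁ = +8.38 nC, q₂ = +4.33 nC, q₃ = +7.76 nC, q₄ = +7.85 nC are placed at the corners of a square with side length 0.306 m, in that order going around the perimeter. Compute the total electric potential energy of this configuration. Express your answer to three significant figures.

The assembly work is the sum of pairwise potential energies, U = Σ_{i<j} kqᵢqⱼ/rᵢⱼ.
The four side pairs have separation 0.306 m and the two diagonal pairs 0.433 m.
Summing all 6 pair terms gives U = 7.83×10⁻⁶ J.

7.83×10⁻⁶ J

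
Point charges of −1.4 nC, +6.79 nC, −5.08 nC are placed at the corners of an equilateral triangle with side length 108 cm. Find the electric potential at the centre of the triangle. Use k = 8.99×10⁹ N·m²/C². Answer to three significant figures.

Electric potential is a scalar, so the contributions from each charge add algebraically: V = Σ kqᵢ/rᵢ.
The distance from each vertex to the centroid is a/√3 = 0.624 m.
V = k[(-1.40×10⁻⁹)/(0.624) + (6.79×10⁻⁹)/(0.624) + (-5.08×10⁻⁹)/(0.624)] = 4.47 V.

4.47 V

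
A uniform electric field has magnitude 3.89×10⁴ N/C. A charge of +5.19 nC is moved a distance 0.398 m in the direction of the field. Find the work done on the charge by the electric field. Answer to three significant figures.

8.04×10⁻⁵ J

The potential change for a displacement 0.398 m in the direction of the field is ΔV = −Ed = -1.55×10⁴ V.
W_field = −qΔV = 8.04×10⁻⁵ J.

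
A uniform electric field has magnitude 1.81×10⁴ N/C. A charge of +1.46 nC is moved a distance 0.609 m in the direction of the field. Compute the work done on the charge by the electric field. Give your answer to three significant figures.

The potential change for a displacement 0.609 m in the direction of the field is ΔV = −Ed = -1.10×10⁴ V.
W_field = −qΔV = 1.61×10⁻⁵ J.

1.61×10⁻⁵ J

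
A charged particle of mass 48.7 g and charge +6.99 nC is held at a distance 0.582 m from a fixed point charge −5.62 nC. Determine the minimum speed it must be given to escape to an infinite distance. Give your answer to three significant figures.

To just escape, total mechanical energy must reach zero at infinity: ½mv²_min + U = 0, so ½mv²_min = −U = |kQq|/r.
|U| = |kQq|/r = (8.99×10⁹ N·m²/C²)(5.62×10⁻⁹)(6.99×10⁻⁹)/(0.582) = 6.07×10⁻⁷ J.
v_min = √(2|U|/m) = √(2·6.07×10⁻⁷/0.0487) = 4.99×10⁻³ m/s.

4.99×10⁻³ m/s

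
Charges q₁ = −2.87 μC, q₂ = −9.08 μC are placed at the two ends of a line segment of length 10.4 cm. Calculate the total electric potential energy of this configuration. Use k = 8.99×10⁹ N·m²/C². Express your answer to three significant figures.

2.25 J

The assembly work is the sum of pairwise potential energies, U = Σ_{i<j} kqᵢqⱼ/rᵢⱼ.
The separation is r = 0.104 m.
U = (2.25) = 2.25 J.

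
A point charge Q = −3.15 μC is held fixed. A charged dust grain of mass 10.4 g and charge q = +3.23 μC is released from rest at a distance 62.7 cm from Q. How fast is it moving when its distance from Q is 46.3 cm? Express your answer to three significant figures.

3.15 m/s

Only the electrostatic force acts, so mechanical energy is conserved: ½mv² = U₁ − U₂ = kQq(1/r₁ − 1/r₂).
U₁ − U₂ = (8.99×10⁹ N·m²/C²)(-3.15×10⁻⁶ C)(3.23×10⁻⁶ C)(1/0.627 − 1/0.463) = 0.0517 J.
v = √(2·0.0517/0.0104) = 3.15 m/s.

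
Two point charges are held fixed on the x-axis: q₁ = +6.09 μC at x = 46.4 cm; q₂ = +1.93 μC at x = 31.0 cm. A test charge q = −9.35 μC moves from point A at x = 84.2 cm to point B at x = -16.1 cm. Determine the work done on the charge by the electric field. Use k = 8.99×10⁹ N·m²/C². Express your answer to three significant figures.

The work done by the electric force is W_field = −ΔU = −q(V_B − V_A) = q(V_A − V_B).
At A: distances to the source charges are 0.378 m, 0.532 m; V_A = Σ kqᵢ/rᵢ = 1.77×10⁵ V.
At B: distances to the source charges are 0.625 m, 0.471 m; V_B = Σ kqᵢ/rᵢ = 1.24×10⁵ V.
ΔV = V_B − V_A = -5.30×10⁴ V.
W_field = −qΔV = −(-9.35×10⁻⁶ C)(-5.30×10⁴ V) = -0.496 J.

-0.496 J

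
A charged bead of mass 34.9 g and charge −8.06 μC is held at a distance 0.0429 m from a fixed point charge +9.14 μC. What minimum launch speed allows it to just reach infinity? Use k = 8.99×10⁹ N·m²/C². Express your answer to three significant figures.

29.7 m/s

To just escape, total mechanical energy must reach zero at infinity: ½mv²_min + U = 0, so ½mv²_min = −U = |kQq|/r.
|U| = |kQq|/r = (8.99×10⁹ N·m²/C²)(9.14×10⁻⁶)(8.06×10⁻⁶)/(0.0429) = 15.4 J.
v_min = √(2|U|/m) = √(2·15.4/0.0349) = 29.7 m/s.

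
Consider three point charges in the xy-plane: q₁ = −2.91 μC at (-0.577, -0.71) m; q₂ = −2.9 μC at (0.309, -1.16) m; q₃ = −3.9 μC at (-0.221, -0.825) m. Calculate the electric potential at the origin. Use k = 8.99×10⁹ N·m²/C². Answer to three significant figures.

-9.14×10⁴ V

The total potential is the scalar sum of each charge's contribution, V = Σ kqᵢ/rᵢ.
Distances from the field point to each charge: r₁ = 0.915 m, r₂ = 1.20 m, r₃ = 0.854 m.
V = k[(-2.91×10⁻⁶)/(0.915) + (-2.90×10⁻⁶)/(1.20) + (-3.90×10⁻⁶)/(0.854)] = -9.14×10⁴ V.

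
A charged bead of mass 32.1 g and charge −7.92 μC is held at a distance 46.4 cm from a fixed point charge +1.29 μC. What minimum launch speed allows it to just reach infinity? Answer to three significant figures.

3.51 m/s

To just escape, total mechanical energy must reach zero at infinity: ½mv²_min + U = 0, so ½mv²_min = −U = |kQq|/r.
|U| = |kQq|/r = (8.99×10⁹ N·m²/C²)(1.29×10⁻⁶)(7.92×10⁻⁶)/(0.464) = 0.198 J.
v_min = √(2|U|/m) = √(2·0.198/0.0321) = 3.51 m/s.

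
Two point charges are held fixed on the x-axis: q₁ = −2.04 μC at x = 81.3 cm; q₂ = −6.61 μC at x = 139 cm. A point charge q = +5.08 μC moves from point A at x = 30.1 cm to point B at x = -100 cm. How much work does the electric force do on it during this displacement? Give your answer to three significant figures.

-0.281 J

The work done by the electric force is W_field = −ΔU = −q(V_B − V_A) = q(V_A − V_B).
At A: distances to the source charges are 0.512 m, 1.09 m; V_A = Σ kqᵢ/rᵢ = -9.04×10⁴ V.
At B: distances to the source charges are 1.81 m, 2.39 m; V_B = Σ kqᵢ/rᵢ = -3.50×10⁴ V.
ΔV = V_B − V_A = 5.54×10⁴ V.
W_field = −qΔV = −(5.08×10⁻⁶ C)(5.54×10⁴ V) = -0.281 J.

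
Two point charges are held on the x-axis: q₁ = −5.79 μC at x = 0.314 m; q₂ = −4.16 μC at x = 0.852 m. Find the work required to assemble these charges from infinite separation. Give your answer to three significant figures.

The work to assemble the configuration equals its total potential energy, U = Σ kqᵢqⱼ/rᵢⱼ over all pairs.
Pair separations: r₁₂ = 0.538 m.
U = (0.402) = 0.402 J.

0.402 J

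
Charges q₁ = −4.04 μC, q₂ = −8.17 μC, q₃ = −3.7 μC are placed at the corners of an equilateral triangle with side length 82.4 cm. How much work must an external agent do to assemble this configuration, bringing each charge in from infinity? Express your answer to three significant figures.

0.853 J

The work to assemble the configuration equals its total potential energy, U = Σ kqᵢqⱼ/rᵢⱼ over all pairs.
All three pair separations equal the side length, 0.824 m.
U = (0.360) + (0.163) + (0.330) = 0.853 J.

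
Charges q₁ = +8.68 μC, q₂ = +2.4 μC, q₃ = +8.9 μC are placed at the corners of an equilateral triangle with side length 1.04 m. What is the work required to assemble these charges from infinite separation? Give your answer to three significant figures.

1.03 J

The assembly work is the sum of pairwise potential energies, U = Σ_{i<j} kqᵢqⱼ/rᵢⱼ.
All three pair separations equal the side length, 1.04 m.
U = (0.180) + (0.668) + (0.185) = 1.03 J.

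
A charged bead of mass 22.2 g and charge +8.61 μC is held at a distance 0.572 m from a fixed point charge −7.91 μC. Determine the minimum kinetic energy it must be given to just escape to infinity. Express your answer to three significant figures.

1.07 J

To just escape, total mechanical energy must reach zero at infinity: ½mv²_min + U = 0, so ½mv²_min = −U = |kQq|/r.
|U| = |kQq|/r = (8.99×10⁹ N·m²/C²)(7.91×10⁻⁶)(8.61×10⁻⁶)/(0.572) = 1.07 J.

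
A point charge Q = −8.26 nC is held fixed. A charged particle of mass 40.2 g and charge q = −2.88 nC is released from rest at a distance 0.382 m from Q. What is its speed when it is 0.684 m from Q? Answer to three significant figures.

Only the electrostatic force acts, so mechanical energy is conserved: ½mv² = U₁ − U₂ = kQq(1/r₁ − 1/r₂).
U₁ − U₂ = (8.99×10⁹ N·m²/C²)(-8.26×10⁻⁹ C)(-2.88×10⁻⁹ C)(1/0.382 − 1/0.684) = 2.47×10⁻⁷ J.
v = √(2·2.47×10⁻⁷/0.0402) = 3.51×10⁻³ m/s.

3.51×10⁻³ m/s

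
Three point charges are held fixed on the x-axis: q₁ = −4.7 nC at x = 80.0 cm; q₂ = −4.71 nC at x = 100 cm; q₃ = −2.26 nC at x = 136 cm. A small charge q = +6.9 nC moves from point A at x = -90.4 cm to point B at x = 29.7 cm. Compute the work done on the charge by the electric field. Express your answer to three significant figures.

7.41×10⁻⁷ J

The work done by the electric force is W_field = −ΔU = −q(V_B − V_A) = q(V_A − V_B).
At A: distances to the source charges are 1.70 m, 1.90 m, 2.26 m; V_A = Σ kqᵢ/rᵢ = -56.0 V.
At B: distances to the source charges are 0.503 m, 0.703 m, 1.06 m; V_B = Σ kqᵢ/rᵢ = -163 V.
ΔV = V_B − V_A = -107 V.
W_field = −qΔV = −(6.90×10⁻⁹ C)(-107 V) = 7.41×10⁻⁷ J.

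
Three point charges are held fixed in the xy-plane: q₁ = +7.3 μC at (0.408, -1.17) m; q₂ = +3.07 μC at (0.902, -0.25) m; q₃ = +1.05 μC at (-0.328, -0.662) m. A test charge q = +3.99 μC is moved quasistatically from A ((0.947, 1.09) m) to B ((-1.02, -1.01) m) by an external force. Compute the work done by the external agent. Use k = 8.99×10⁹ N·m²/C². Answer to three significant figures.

0.0719 J

For quasistatic motion the external work equals the change in potential energy: W_ext = qΔV = q(V_B − V_A).
At A: distances to the source charges are 2.32 m, 1.34 m, 2.17 m; V_A = Σ kqᵢ/rᵢ = 5.32×10⁴ V.
At B: distances to the source charges are 1.44 m, 2.07 m, 0.775 m; V_B = Σ kqᵢ/rᵢ = 7.12×10⁴ V.
ΔV = V_B − V_A = 1.80×10⁴ V.
W_ext = qΔV = (3.99×10⁻⁶ C)(1.80×10⁴ V) = 0.0719 J.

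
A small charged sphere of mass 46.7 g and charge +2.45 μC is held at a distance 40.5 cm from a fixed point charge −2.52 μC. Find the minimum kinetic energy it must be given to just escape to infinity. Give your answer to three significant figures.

0.137 J

To just escape, total mechanical energy must reach zero at infinity: ½mv²_min + U = 0, so ½mv²_min = −U = |kQq|/r.
|U| = |kQq|/r = (8.99×10⁹ N·m²/C²)(2.52×10⁻⁶)(2.45×10⁻⁶)/(0.405) = 0.137 J.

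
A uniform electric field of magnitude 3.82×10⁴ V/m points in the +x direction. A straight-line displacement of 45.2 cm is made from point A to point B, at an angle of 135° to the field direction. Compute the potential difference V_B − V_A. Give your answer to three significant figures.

Only the component of displacement along E changes the potential: ΔV = −E·d·cosθ.
ΔV = −(3.82×10⁴ V/m)(0.452 m)cos135° = 1.22×10⁴ V.

1.22×10⁴ V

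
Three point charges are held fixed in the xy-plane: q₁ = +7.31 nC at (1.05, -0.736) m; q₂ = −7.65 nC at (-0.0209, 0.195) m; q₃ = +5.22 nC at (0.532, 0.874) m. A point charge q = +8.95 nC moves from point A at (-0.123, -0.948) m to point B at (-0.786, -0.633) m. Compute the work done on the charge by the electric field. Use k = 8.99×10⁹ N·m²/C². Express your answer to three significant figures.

The work done by the electric force is W_field = −ΔU = −q(V_B − V_A) = q(V_A − V_B).
At A: distances to the source charges are 1.19 m, 1.15 m, 1.94 m; V_A = Σ kqᵢ/rᵢ = 19.4 V.
At B: distances to the source charges are 1.84 m, 1.13 m, 2.00 m; V_B = Σ kqᵢ/rᵢ = -1.83 V.
ΔV = V_B − V_A = -21.3 V.
W_field = −qΔV = −(8.95×10⁻⁹ C)(-21.3 V) = 1.90×10⁻⁷ J.

1.90×10⁻⁷ J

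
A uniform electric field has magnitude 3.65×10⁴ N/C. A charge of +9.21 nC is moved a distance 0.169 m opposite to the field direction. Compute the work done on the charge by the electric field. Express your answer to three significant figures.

The potential change for a displacement 0.169 m opposite to the field direction is ΔV = +Ed = 6170 V.
W_field = −qΔV = -5.68×10⁻⁵ J.

-5.68×10⁻⁵ J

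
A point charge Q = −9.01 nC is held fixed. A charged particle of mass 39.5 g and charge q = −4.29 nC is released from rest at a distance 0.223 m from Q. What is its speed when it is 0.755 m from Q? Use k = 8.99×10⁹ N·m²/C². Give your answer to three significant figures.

Only the electrostatic force acts, so mechanical energy is conserved: ½mv² = U₁ − U₂ = kQq(1/r₁ − 1/r₂).
U₁ − U₂ = (8.99×10⁹ N·m²/C²)(-9.01×10⁻⁹ C)(-4.29×10⁻⁹ C)(1/0.223 − 1/0.755) = 1.10×10⁻⁶ J.
v = √(2·1.10×10⁻⁶/0.0395) = 7.46×10⁻³ m/s.

7.46×10⁻³ m/s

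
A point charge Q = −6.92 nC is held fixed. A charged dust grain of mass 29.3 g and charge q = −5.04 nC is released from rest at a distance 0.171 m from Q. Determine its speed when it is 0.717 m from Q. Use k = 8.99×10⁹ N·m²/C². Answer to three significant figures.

Only the electrostatic force acts, so mechanical energy is conserved: ½mv² = U₁ − U₂ = kQq(1/r₁ − 1/r₂).
U₁ − U₂ = (8.99×10⁹ N·m²/C²)(-6.92×10⁻⁹ C)(-5.04×10⁻⁹ C)(1/0.171 − 1/0.717) = 1.40×10⁻⁶ J.
v = √(2·1.40×10⁻⁶/0.0293) = 9.76×10⁻³ m/s.

9.76×10⁻³ m/s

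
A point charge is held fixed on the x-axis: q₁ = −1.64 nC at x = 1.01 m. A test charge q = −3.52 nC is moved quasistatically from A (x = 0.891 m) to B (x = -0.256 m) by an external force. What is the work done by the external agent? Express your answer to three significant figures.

For quasistatic motion the external work equals the change in potential energy: W_ext = qΔV = q(V_B − V_A).
At A: distance to the source charge is 0.119 m; V_A = kq₁/r = -124 V.
At B: distance to the source charge is 1.27 m; V_B = kq₁/r = -11.6 V.
ΔV = V_B − V_A = 112 V.
W_ext = qΔV = (-3.52×10⁻⁹ C)(112 V) = -3.95×10⁻⁷ J.

-3.95×10⁻⁷ J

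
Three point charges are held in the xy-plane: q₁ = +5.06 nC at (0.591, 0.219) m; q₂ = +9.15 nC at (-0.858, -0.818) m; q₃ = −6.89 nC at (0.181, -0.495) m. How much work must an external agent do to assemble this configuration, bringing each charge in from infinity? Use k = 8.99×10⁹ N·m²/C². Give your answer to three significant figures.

The assembly work is the sum of pairwise potential energies, U = Σ_{i<j} kqᵢqⱼ/rᵢⱼ.
Pair separations: r₁₂ = 1.78 m, r₁₃ = 0.823 m, r₂₃ = 1.09 m.
U = (2.34×10⁻⁷) + (-3.81×10⁻⁷) + (-5.21×10⁻⁷) = -6.68×10⁻⁷ J.

-6.68×10⁻⁷ J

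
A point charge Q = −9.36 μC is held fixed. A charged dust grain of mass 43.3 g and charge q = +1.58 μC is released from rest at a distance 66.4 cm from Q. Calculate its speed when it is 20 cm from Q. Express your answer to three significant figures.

Only the electrostatic force acts, so mechanical energy is conserved: ½mv² = U₁ − U₂ = kQq(1/r₁ − 1/r₂).
U₁ − U₂ = (8.99×10⁹ N·m²/C²)(-9.36×10⁻⁶ C)(1.58×10⁻⁶ C)(1/0.664 − 1/0.200) = 0.465 J.
v = √(2·0.465/0.0433) = 4.63 m/s.

4.63 m/s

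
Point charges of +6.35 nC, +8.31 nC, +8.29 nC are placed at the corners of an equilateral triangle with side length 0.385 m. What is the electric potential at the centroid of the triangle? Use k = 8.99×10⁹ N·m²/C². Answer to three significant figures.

928 V

The total potential is the scalar sum of each charge's contribution, V = Σ kqᵢ/rᵢ.
The distance from each vertex to the centroid is a/√3 = 0.222 m.
V = k[(6.35×10⁻⁹)/(0.222) + (8.31×10⁻⁹)/(0.222) + (8.29×10⁻⁹)/(0.222)] = 928 V.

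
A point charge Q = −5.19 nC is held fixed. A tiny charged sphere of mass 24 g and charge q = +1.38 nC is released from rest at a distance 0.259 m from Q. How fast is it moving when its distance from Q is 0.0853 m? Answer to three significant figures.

Only the electrostatic force acts, so mechanical energy is conserved: ½mv² = U₁ − U₂ = kQq(1/r₁ − 1/r₂).
U₁ − U₂ = (8.99×10⁹ N·m²/C²)(-5.19×10⁻⁹ C)(1.38×10⁻⁹ C)(1/0.259 − 1/0.0853) = 5.06×10⁻⁷ J.
v = √(2·5.06×10⁻⁷/0.0240) = 6.50×10⁻³ m/s.

6.50×10⁻³ m/s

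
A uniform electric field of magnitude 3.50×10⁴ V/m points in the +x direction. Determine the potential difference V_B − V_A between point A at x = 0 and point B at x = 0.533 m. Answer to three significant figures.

In a uniform field, potential decreases in the direction of E: V_B − V_A = −E·Δx.
V_B − V_A = −(3.50×10⁴ V/m)(0.533 m) = -1.87×10⁴ V.

-1.87×10⁴ V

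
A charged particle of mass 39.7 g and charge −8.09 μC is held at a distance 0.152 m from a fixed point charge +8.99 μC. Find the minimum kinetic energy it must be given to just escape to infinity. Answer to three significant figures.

To just escape, total mechanical energy must reach zero at infinity: ½mv²_min + U = 0, so ½mv²_min = −U = |kQq|/r.
|U| = |kQq|/r = (8.99×10⁹ N·m²/C²)(8.99×10⁻⁶)(8.09×10⁻⁶)/(0.152) = 4.30 J.

4.30 J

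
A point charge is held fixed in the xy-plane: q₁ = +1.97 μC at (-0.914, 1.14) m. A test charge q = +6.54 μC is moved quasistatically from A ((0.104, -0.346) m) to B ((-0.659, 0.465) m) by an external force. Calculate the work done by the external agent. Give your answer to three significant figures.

For quasistatic motion the external work equals the change in potential energy: W_ext = qΔV = q(V_B − V_A).
At A: distance to the source charge is 1.80 m; V_A = kq₁/r = 9830 V.
At B: distance to the source charge is 0.722 m; V_B = kq₁/r = 2.45×10⁴ V.
ΔV = V_B − V_A = 1.47×10⁴ V.
W_ext = qΔV = (6.54×10⁻⁶ C)(1.47×10⁴ V) = 0.0962 J.

0.0962 J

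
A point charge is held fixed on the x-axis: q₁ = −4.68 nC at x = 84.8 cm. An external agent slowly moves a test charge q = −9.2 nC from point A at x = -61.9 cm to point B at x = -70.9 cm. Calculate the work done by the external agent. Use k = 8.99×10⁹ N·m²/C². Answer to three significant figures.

-1.53×10⁻⁸ J

For quasistatic motion the external work equals the change in potential energy: W_ext = qΔV = q(V_B − V_A).
At A: distance to the source charge is 1.47 m; V_A = kq₁/r = -28.7 V.
At B: distance to the source charge is 1.56 m; V_B = kq₁/r = -27.0 V.
ΔV = V_B − V_A = 1.66 V.
W_ext = qΔV = (-9.20×10⁻⁹ C)(1.66 V) = -1.53×10⁻⁸ J.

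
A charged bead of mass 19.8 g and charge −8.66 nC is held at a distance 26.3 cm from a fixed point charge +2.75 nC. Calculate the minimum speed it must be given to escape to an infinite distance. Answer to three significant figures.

9.07×10⁻³ m/s

To just escape, total mechanical energy must reach zero at infinity: ½mv²_min + U = 0, so ½mv²_min = −U = |kQq|/r.
|U| = |kQq|/r = (8.99×10⁹ N·m²/C²)(2.75×10⁻⁹)(8.66×10⁻⁹)/(0.263) = 8.14×10⁻⁷ J.
v_min = √(2|U|/m) = √(2·8.14×10⁻⁷/0.0198) = 9.07×10⁻³ m/s.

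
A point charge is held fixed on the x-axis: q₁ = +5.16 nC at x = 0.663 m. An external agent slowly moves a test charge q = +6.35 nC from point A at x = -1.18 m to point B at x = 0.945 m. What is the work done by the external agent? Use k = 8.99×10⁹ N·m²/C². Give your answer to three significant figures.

For quasistatic motion the external work equals the change in potential energy: W_ext = qΔV = q(V_B − V_A).
At A: distance to the source charge is 1.84 m; V_A = kq₁/r = 25.2 V.
At B: distance to the source charge is 0.282 m; V_B = kq₁/r = 164 V.
ΔV = V_B − V_A = 139 V.
W_ext = qΔV = (6.35×10⁻⁹ C)(139 V) = 8.85×10⁻⁷ J.

8.85×10⁻⁷ J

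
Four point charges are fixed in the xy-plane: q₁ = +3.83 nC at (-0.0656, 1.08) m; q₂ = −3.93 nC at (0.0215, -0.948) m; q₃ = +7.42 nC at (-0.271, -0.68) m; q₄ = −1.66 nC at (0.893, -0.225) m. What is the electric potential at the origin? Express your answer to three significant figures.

69.5 V

The total potential is the scalar sum of each charge's contribution, V = Σ kqᵢ/rᵢ.
Distances from the field point to each charge: r₁ = 1.08 m, r₂ = 0.948 m, r₃ = 0.732 m, r₄ = 0.921 m.
V = k[(3.83×10⁻⁹)/(1.08) + (-3.93×10⁻⁹)/(0.948) + (7.42×10⁻⁹)/(0.732) + (-1.66×10⁻⁹)/(0.921)] = 69.5 V.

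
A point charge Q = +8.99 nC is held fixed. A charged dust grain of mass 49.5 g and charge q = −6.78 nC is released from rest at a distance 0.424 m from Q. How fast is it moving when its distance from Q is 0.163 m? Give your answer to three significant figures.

Only the electrostatic force acts, so mechanical energy is conserved: ½mv² = U₁ − U₂ = kQq(1/r₁ − 1/r₂).
U₁ − U₂ = (8.99×10⁹ N·m²/C²)(8.99×10⁻⁹ C)(-6.78×10⁻⁹ C)(1/0.424 − 1/0.163) = 2.07×10⁻⁶ J.
v = √(2·2.07×10⁻⁶/0.0495) = 9.14×10⁻³ m/s.

9.14×10⁻³ m/s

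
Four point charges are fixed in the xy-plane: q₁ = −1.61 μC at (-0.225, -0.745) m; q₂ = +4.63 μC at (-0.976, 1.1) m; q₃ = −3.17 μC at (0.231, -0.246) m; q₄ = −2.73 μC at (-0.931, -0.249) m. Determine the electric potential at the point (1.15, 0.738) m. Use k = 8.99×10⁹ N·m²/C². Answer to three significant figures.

-1.97×10⁴ V

Electric potential is a scalar, so the contributions from each charge add algebraically: V = Σ kqᵢ/rᵢ.
Distances from the field point to each charge: r₁ = 2.02 m, r₂ = 2.16 m, r₃ = 1.35 m, r₄ = 2.30 m.
V = k[(-1.61×10⁻⁶)/(2.02) + (4.63×10⁻⁶)/(2.16) + (-3.17×10⁻⁶)/(1.35) + (-2.73×10⁻⁶)/(2.30)] = -1.97×10⁴ V.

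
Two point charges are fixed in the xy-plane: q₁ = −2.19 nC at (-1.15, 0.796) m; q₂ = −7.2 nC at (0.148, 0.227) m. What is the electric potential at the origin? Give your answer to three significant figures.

The total potential is the scalar sum of each charge's contribution, V = Σ kqᵢ/rᵢ.
Distances from the field point to each charge: r₁ = 1.40 m, r₂ = 0.271 m.
V = k[(-2.19×10⁻⁹)/(1.40) + (-7.20×10⁻⁹)/(0.271)] = -253 V.

-253 V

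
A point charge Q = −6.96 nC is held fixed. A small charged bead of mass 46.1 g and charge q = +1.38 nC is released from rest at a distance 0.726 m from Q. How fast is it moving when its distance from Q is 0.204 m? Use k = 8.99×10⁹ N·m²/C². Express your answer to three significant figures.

Only the electrostatic force acts, so mechanical energy is conserved: ½mv² = U₁ − U₂ = kQq(1/r₁ − 1/r₂).
U₁ − U₂ = (8.99×10⁹ N·m²/C²)(-6.96×10⁻⁹ C)(1.38×10⁻⁹ C)(1/0.726 − 1/0.204) = 3.04×10⁻⁷ J.
v = √(2·3.04×10⁻⁷/0.0461) = 3.63×10⁻³ m/s.

3.63×10⁻³ m/s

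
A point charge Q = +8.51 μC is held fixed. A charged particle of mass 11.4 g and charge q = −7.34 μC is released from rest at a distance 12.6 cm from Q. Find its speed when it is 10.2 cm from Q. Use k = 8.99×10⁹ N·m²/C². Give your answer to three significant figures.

13.6 m/s

Only the electrostatic force acts, so mechanical energy is conserved: ½mv² = U₁ − U₂ = kQq(1/r₁ − 1/r₂).
U₁ − U₂ = (8.99×10⁹ N·m²/C²)(8.51×10⁻⁶ C)(-7.34×10⁻⁶ C)(1/0.126 − 1/0.102) = 1.05 J.
v = √(2·1.05/0.0114) = 13.6 m/s.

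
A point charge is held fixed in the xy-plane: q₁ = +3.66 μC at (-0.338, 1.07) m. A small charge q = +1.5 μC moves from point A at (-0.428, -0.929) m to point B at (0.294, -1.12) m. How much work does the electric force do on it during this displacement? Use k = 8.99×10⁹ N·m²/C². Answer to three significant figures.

The work done by the electric force is W_field = −ΔU = −q(V_B − V_A) = q(V_A − V_B).
At A: distance to the source charge is 2.00 m; V_A = kq₁/r = 1.64×10⁴ V.
At B: distance to the source charge is 2.28 m; V_B = kq₁/r = 1.44×10⁴ V.
ΔV = V_B − V_A = -2010 V.
W_field = −qΔV = −(1.50×10⁻⁶ C)(-2010 V) = 3.01×10⁻³ J.

3.01×10⁻³ J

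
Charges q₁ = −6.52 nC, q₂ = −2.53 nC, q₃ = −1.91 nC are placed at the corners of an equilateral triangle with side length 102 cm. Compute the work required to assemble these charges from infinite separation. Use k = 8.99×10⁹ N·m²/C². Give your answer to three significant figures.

The assembly work is the sum of pairwise potential energies, U = Σ_{i<j} kqᵢqⱼ/rᵢⱼ.
All three pair separations equal the side length, 1.02 m.
U = (1.45×10⁻⁷) + (1.10×10⁻⁷) + (4.26×10⁻⁸) = 2.98×10⁻⁷ J.

2.98×10⁻⁷ J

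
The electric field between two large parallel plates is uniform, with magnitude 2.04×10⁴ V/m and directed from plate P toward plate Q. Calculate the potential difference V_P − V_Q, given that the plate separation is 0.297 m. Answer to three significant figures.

6060 V

In a uniform field, potential decreases in the direction of E: ΔV = −E·d for a displacement d parallel to E.
Going from Q to P is a displacement of 0.297 m opposite to the field, so V_P − V_Q = +Ed = 6060 V.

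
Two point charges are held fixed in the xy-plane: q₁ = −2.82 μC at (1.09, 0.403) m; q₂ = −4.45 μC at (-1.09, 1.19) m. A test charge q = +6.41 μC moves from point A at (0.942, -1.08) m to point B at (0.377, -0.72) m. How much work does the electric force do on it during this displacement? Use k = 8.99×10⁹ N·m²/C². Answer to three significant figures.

The work done by the electric force is W_field = −ΔU = −q(V_B − V_A) = q(V_A − V_B).
At A: distances to the source charges are 1.49 m, 3.05 m; V_A = Σ kqᵢ/rᵢ = -3.01×10⁴ V.
At B: distances to the source charges are 1.33 m, 2.41 m; V_B = Σ kqᵢ/rᵢ = -3.57×10⁴ V.
ΔV = V_B − V_A = -5530 V.
W_field = −qΔV = −(6.41×10⁻⁶ C)(-5530 V) = 0.0354 J.

0.0354 J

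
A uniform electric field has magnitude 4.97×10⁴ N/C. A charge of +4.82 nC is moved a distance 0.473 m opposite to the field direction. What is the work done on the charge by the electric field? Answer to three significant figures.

The potential change for a displacement 0.473 m opposite to the field direction is ΔV = +Ed = 2.35×10⁴ V.
W_field = −qΔV = -1.13×10⁻⁴ J.

-1.13×10⁻⁴ J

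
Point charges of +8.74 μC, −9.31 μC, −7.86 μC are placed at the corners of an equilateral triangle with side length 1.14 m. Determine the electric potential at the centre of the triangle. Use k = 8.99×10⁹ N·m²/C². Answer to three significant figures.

-1.15×10⁵ V

Electric potential is a scalar, so the contributions from each charge add algebraically: V = Σ kqᵢ/rᵢ.
The distance from each vertex to the centroid is a/√3 = 0.658 m.
V = k[(8.74×10⁻⁶)/(0.658) + (-9.31×10⁻⁶)/(0.658) + (-7.86×10⁻⁶)/(0.658)] = -1.15×10⁵ V.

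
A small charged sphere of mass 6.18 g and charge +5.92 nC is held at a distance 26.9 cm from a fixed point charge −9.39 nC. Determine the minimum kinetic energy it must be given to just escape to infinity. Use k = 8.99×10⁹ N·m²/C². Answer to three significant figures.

1.86×10⁻⁶ J

To just escape, total mechanical energy must reach zero at infinity: ½mv²_min + U = 0, so ½mv²_min = −U = |kQq|/r.
|U| = |kQq|/r = (8.99×10⁹ N·m²/C²)(9.39×10⁻⁹)(5.92×10⁻⁹)/(0.269) = 1.86×10⁻⁶ J.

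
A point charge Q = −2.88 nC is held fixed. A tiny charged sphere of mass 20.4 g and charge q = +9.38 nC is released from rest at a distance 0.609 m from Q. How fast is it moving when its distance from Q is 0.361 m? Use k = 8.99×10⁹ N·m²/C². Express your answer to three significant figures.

5.18×10⁻³ m/s

Only the electrostatic force acts, so mechanical energy is conserved: ½mv² = U₁ − U₂ = kQq(1/r₁ − 1/r₂).
U₁ − U₂ = (8.99×10⁹ N·m²/C²)(-2.88×10⁻⁹ C)(9.38×10⁻⁹ C)(1/0.609 − 1/0.361) = 2.74×10⁻⁷ J.
v = √(2·2.74×10⁻⁷/0.0204) = 5.18×10⁻³ m/s.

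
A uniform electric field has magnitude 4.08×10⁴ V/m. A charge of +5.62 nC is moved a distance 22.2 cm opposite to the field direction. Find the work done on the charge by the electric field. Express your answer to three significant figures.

-5.09×10⁻⁵ J

The potential change for a displacement 22.2 cm opposite to the field direction is ΔV = +Ed = 9060 V.
W_field = −qΔV = -5.09×10⁻⁵ J.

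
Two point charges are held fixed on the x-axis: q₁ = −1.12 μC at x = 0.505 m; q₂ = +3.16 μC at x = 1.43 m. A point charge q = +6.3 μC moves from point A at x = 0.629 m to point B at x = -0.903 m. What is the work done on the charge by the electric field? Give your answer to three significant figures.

-0.320 J

The work done by the electric force is W_field = −ΔU = −q(V_B − V_A) = q(V_A − V_B).
At A: distances to the source charges are 0.124 m, 0.801 m; V_A = Σ kqᵢ/rᵢ = -4.57×10⁴ V.
At B: distances to the source charges are 1.41 m, 2.33 m; V_B = Σ kqᵢ/rᵢ = 5030 V.
ΔV = V_B − V_A = 5.08×10⁴ V.
W_field = −qΔV = −(6.30×10⁻⁶ C)(5.08×10⁴ V) = -0.320 J.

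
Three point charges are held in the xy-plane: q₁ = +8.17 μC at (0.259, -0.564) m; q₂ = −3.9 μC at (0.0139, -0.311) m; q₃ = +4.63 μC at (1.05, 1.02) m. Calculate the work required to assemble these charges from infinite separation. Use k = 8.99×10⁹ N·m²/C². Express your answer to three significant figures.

The assembly work is the sum of pairwise potential energies, U = Σ_{i<j} kqᵢqⱼ/rᵢⱼ.
Pair separations: r₁₂ = 0.352 m, r₁₃ = 1.77 m, r₂₃ = 1.69 m.
U = (-0.813) + (0.192) + (-0.0962) = -0.717 J.

-0.717 J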